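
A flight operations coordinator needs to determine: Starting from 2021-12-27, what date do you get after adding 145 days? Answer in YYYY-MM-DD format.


Start: 2021-12-27
Adding 145 days
Days remaining in December: 4
After December: 141 days still to add
January 2022: 31 days, 110 remaining
February 2022: 28 days, 82 remaining
March 2022: 31 days, 51 remaining
April 2022: 30 days, 21 remaining
Result: 2022-05-21

2022-05-21


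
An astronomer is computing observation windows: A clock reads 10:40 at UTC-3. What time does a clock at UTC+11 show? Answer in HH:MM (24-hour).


Local time: 10:40 at UTC-3 (offset -3h)
Target zone: UTC+11 (offset 11h)
Difference: 11 - (-3) = 14 hours
Calculation: 10 + (14) = 24
Wraparound: (24) mod 24 = 0
Result: 00:40

00:40


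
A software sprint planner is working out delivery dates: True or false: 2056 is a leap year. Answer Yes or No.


Year: 2056
Divisible by 4? 2056 / 4 = 514.0 -> Yes
Divisible by 100? 2056 / 100 = 20.56 -> No
Divisible by 4 but not 100, so it IS a leap year

Yes


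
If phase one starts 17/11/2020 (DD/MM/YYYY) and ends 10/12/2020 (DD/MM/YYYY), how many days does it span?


Start date: 2020-11-17
End date: 2020-12-10
Nov 2020: +14 days
Dec 2020: +9 days
Total: 23 days

23


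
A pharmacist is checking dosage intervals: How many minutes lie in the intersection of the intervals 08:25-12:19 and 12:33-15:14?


Interval A: [505, 739] minutes from midnight
Interval B: [753, 914] minutes from midnight
Overlap start = max(505, 753) = 753
Overlap end = min(739, 914) = 739
End <= start, so the intervals do not overlap: 0 minutes

0


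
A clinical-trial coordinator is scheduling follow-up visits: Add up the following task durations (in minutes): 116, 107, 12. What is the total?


Durations: 116, 107, 12
Running sum: 116
+ 107 = 223
+ 12 = 235
Total duration: 235 minutes
That is 3 hours and 55 minutes

235


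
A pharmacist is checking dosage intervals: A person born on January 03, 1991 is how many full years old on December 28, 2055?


Birth: 1991-01-03
Reference: 2055-12-28
Year difference: 2055 - 1991 = 64
Has birthday (01-03) occurred by 12-28? Yes
Age in full years: 64

64


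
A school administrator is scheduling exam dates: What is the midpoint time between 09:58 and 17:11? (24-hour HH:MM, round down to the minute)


Start time: 09:58 = 598 minutes from midnight
End time: 17:11 = 1031 minutes from midnight
Sum: 598 + 1031 = 1629
Midpoint: 1629 / 2 = 814 minutes
Convert: 814 / 60 = 13 hours, 34 minutes
Result: 13:34

13:34


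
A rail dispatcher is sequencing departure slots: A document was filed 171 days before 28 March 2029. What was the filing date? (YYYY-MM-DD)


Start: 2029-03-28
Subtracting 171 days
Days already passed in March: 28
After going back through March: 143 more days to subtract
February 2029: 28 days, 115 remaining
January 2029: 31 days, 84 remaining
December 2028: 31 days, 53 remaining
November 2028: 30 days, 23 remaining
Result: 2028-10-08

2028-10-08


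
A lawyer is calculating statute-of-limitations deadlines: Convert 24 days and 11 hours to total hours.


Days: 24
Extra hours: 11
Hours per day: 24
Days to hours: 24 x 24 = 576
Total: 576 + 11 = 587

587


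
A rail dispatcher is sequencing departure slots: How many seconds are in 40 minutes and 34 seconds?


Minutes: 40
Seconds: 34
Convert minutes to seconds: 40 x 60 = 2400
Add remaining seconds: 2400 + 34 = 2434

2434


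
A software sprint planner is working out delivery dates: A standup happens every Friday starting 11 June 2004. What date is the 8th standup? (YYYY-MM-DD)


First occurrence: 2004-06-11 (occurrence 1)
Each occurrence is 7 days after the previous.
Occurrence 8 is 7 weeks after the first.
7 weeks = 49 days
2004-06-11 + 49 days = 2004-07-30

2004-07-30


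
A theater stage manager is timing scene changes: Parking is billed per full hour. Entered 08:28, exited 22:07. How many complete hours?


Start: 08:28
End: 22:07
Hour difference: 22 - 8 = 14 hours
Minute difference: 7 - 28 = -21 minutes
Total minutes: 819
Complete hours: 819 / 60 = 13 (remainder 39)

13


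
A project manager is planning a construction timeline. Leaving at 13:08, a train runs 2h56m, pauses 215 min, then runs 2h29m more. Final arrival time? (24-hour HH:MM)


Depart: 13:08
Leg 1: +176 min -> 16:04
Layover: +215 min -> 19:39
Leg 2: +149 min -> 22:08
Total travel: 540 minutes = 9h 0m
Arrival: 22:08

22:08


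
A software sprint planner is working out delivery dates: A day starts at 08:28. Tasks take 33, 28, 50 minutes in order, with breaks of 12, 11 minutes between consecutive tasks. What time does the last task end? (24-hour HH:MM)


Start: 08:28 = 508 min from midnight
  after task 1 (33 min): 09:01
  after break (12 min): 09:13
  after task 2 (28 min): 09:41
  after break (11 min): 09:52
  after task 3 (50 min): 10:42
Total elapsed: 134 minutes
End time: 10:42

10:42


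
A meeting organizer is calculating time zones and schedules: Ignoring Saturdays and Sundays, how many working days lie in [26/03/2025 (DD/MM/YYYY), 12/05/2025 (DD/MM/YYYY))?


Start: 2025-03-26 (Wednesday)
End (exclusive): 2025-05-12 (Monday)
Total calendar days: 47
Full weeks: 47 // 7 = 6 -> 30 weekdays
Remaining 5 days starting on Wednesday:
  Wed(w), Thu(w), Fri(w), Sat(-), Sun(-) -> 3 weekdays
Total business days: 30 + 3 = 33

33


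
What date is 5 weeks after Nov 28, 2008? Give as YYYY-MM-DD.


Start: 2008-11-28
Weeks to add: 5
Convert to days: 5 x 7 = 35 days
Add 35 days to 2008-11-28
Result: 2009-01-02

2009-01-02


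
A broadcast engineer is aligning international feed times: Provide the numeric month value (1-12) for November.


Calendar month order:
10. October
11. November <--
12. December
November is month number 11

11


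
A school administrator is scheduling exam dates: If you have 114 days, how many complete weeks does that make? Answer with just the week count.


Total days: 114
Days per week: 7
Division: 114 / 7 = 16 remainder 2
Complete weeks: 16
Remaining days: 2

16


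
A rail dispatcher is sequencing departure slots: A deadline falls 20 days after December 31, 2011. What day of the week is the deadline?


Start: 2011-12-31 (Saturday)
Step 1 - find target date: add 20 days
  2011-12-31 + 20 days = 2012-01-20
Step 2 - day of week:
  20 mod 7 = 6
  Saturday + 6 days -> Friday
Result: Friday (2012-01-20)

Friday


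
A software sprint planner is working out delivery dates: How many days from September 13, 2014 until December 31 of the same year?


Start: September 13, 2014
End: December 31, 2014
Days left in September: 17
October: 31
November: 30
December: 31
Sum of remaining months: 92
Total: 17 + 92 = 109

109


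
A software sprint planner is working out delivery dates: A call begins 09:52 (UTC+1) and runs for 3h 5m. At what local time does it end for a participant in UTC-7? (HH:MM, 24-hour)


Start: 09:52 in UTC+1
Step 1 - add duration:
  minutes: 52 + 5 = 57
  hours: 9 + 3 + 0 = 12
  end in UTC+1: 12:57
Step 2 - convert UTC+1 -> UTC-7:
  offset difference: -7 - (1) = -8 hours
  12 + (-8) = 4 -> mod 24 = 4
Result: 04:57 in UTC-7

04:57


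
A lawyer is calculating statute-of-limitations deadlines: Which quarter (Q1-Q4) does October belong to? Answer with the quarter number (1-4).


Month: October (month 10)
Q1: January-March (months 1-3)
Q2: April-June (months 4-6)
Q3: July-September (months 7-9)
Q4: October-December (months 10-12)
Month 10 falls in Q4

4


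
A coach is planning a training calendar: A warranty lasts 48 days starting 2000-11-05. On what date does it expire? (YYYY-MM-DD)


Start: 2000-11-05
Adding 48 days
Days remaining in November: 25
After November: 23 days still to add
December 2000 has 31 days, need 23
Result: 2000-12-23

2000-12-23


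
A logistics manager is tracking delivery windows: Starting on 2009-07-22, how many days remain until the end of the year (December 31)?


Start: July 22, 2009
End: December 31, 2009
Days left in July: 9
August: 31
September: 30
October: 31
November: 30
... plus remaining months
Sum of remaining months: 153
Total: 9 + 153 = 162

162


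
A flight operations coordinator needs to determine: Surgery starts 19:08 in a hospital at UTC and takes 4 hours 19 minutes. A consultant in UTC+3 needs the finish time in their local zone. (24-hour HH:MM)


Start: 19:08 in UTC
Step 1 - add duration:
  minutes: 8 + 19 = 27
  hours: 19 + 4 + 0 = 23
  end in UTC: 23:27
Step 2 - convert UTC -> UTC+3:
  offset difference: 3 - (0) = 3 hours
  23 + (3) = 26 -> mod 24 = 2
Result: 02:27 in UTC+3

02:27


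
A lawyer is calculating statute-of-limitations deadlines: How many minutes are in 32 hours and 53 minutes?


Hours: 32
Extra minutes: 53
Minutes per hour: 60
Hours to minutes: 32 x 60 = 1920
Total: 1920 + 53 = 1973

1973


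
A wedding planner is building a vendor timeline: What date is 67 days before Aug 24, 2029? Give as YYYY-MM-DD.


Start: 2029-08-24
Subtracting 67 days
Days already passed in August: 24
After going back through August: 43 more days to subtract
July 2029: 31 days, 12 remaining
June 2029 has 30 days, need 12
Result: 2029-06-18

2029-06-18


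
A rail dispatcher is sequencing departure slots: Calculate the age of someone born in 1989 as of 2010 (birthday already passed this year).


Birth year: 1989
Current year: 2010
Age = current year - birth year
Age = 2010 - 1989 = 21

21


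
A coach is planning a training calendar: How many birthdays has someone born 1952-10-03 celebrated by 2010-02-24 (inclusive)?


Birth: 1952-10-03
Reference: 2010-02-24
Year difference: 2010 - 1952 = 58
Has birthday (10-03) occurred by 02-24? No
Birthday not yet reached this year -> subtract 1
Age in full years: 57

57


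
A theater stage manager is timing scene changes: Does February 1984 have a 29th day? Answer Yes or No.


Year: 1984
Divisible by 4? 1984 / 4 = 496.0 -> Yes
Divisible by 100? 1984 / 100 = 19.84 -> No
Divisible by 4 but not 100, so it IS a leap year

Yes


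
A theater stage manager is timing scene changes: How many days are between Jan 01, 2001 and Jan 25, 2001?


Start date: 2001-01-01
End date: 2001-01-25
Jan 2001: +24 days
Total: 24 days

24


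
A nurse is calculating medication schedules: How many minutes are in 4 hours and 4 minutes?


Hours: 4
Minutes: 4
Convert hours to minutes: 4 x 60 = 240
Add remaining minutes: 240 + 4 = 244

244


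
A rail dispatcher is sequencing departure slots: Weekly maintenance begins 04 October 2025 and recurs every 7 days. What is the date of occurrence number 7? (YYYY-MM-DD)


First occurrence: 2025-10-04 (occurrence 1)
Each occurrence is 7 days after the previous.
Occurrence 7 is 6 weeks after the first.
6 weeks = 42 days
2025-10-04 + 42 days = 2025-11-15

2025-11-15


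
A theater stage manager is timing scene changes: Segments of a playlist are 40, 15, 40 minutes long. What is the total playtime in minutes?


Durations: 40, 15, 40
Running sum: 40
+ 15 = 55
+ 40 = 95
Total duration: 95 minutes
That is 1 hours and 35 minutes

95


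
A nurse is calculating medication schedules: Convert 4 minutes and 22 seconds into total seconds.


Minutes: 4
Seconds: 22
Convert minutes to seconds: 4 x 60 = 240
Add remaining seconds: 240 + 22 = 262

262


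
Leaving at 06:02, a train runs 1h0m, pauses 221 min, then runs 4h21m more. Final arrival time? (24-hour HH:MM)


Depart: 06:02
Leg 1: +60 min -> 07:02
Layover: +221 min -> 10:43
Leg 2: +261 min -> 15:04
Total travel: 542 minutes = 9h 2m
Arrival: 15:04

15:04


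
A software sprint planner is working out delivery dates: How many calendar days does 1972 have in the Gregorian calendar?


Year: 1972
Check leap year rules:
Divisible by 4? Yes
Divisible by 100? No
1972 is a leap year
Days: 366

366


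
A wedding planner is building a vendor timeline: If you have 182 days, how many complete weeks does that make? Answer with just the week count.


Total days: 182
Days per week: 7
Division: 182 / 7 = 26 remainder 0
Complete weeks: 26
Remaining days: 0

26


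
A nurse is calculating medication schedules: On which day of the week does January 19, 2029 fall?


Date: 2029-01-19
January 1, 2029 is a Monday
Day of year: 19
Offset from Jan 1: 18 days
18 mod 7 = 4
Result: Friday

Friday


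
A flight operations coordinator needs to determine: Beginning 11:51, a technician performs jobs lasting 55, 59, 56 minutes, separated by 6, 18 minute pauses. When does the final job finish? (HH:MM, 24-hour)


Start: 11:51 = 711 min from midnight
  after task 1 (55 min): 12:46
  after break (6 min): 12:52
  after task 2 (59 min): 13:51
  after break (18 min): 14:09
  after task 3 (56 min): 15:05
Total elapsed: 194 minutes
End time: 15:05

15:05


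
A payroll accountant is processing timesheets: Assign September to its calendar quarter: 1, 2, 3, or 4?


Month: September (month 9)
Q1: January-March (months 1-3)
Q2: April-June (months 4-6)
Q3: July-September (months 7-9)
Q4: October-December (months 10-12)
Month 9 falls in Q3

3


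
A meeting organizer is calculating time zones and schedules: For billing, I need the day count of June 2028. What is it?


Month: June
Year: 2028
June is a 30-day month
Total: 30 days

30


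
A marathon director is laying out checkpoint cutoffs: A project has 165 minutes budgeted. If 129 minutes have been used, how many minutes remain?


Total budget: 165 minutes
Time used: 129 minutes
Remaining: 165 - 129 = 36 minutes
Percent used: 78.2%
Percent remaining: 21.8%

36


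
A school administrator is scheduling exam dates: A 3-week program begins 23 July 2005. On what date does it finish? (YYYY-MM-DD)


Start: 2005-07-23
Weeks to add: 3
Convert to days: 3 x 7 = 21 days
Add 21 days to 2005-07-23
Result: 2005-08-13

2005-08-13


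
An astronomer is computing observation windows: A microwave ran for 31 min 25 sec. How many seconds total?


Minutes: 31
Extra seconds: 25
Seconds per minute: 60
Minutes to seconds: 31 x 60 = 1860
Total: 1860 + 25 = 1885

1885


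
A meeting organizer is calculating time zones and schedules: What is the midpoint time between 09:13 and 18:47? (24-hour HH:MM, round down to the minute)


Start time: 09:13 = 553 minutes from midnight
End time: 18:47 = 1127 minutes from midnight
Sum: 553 + 1127 = 1680
Midpoint: 1680 / 2 = 840 minutes
Convert: 840 / 60 = 14 hours, 0 minutes
Result: 14:00

14:00


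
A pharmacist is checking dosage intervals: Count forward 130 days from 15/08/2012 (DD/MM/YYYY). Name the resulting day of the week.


Start: 2012-08-15 (Wednesday)
Step 1 - find target date: add 130 days
  2012-08-15 + 130 days = 2012-12-23
Step 2 - day of week:
  130 mod 7 = 4
  Wednesday + 4 days -> Sunday
Result: Sunday (2012-12-23)

Sunday


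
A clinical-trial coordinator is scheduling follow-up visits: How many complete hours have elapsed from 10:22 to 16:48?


Start: 10:22
End: 16:48
Hour difference: 16 - 10 = 6 hours
Minute difference: 48 - 22 = 26 minutes
Total minutes: 386
Complete hours: 386 / 60 = 6 (remainder 26)

6


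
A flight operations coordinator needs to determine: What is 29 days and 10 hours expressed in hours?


Days: 29
Extra hours: 10
Hours per day: 24
Days to hours: 29 x 24 = 696
Total: 696 + 10 = 706

706


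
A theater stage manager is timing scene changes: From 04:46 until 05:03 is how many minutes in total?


Start time: 04:46 = 286 minutes from midnight
End time: 05:03 = 303 minutes from midnight
Difference: 303 - 286 = 17 minutes
That is 0 hours and 17 minutes

17


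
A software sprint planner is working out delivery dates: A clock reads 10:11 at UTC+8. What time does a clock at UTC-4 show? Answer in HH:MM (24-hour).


Local time: 10:11 at UTC+8 (offset 8h)
Target zone: UTC-4 (offset -4h)
Difference: -4 - (8) = -12 hours
Calculation: 10 + (-12) = -2
Wraparound: (-2) mod 24 = 22
Result: 22:11

22:11


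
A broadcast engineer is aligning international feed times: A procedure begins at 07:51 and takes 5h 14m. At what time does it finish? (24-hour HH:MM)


Start time: 07:51
Adding: 5 hours 14 minutes
Minutes: 51 + 14 = 65
Minute overflow: 65 >= 60, so carry 1 hour, minutes = 5
Hours: 7 + 5 + 1 = 13
Result: 13:05

13:05


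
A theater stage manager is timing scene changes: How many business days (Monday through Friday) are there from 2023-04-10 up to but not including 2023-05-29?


Start: 2023-04-10 (Monday)
End (exclusive): 2023-05-29 (Monday)
Total calendar days: 49
Full weeks: 49 // 7 = 7 -> 35 weekdays
Remaining 0 days starting on Monday:
Total business days: 35 + 0 = 35

35


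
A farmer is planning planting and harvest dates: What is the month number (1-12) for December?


Calendar month order:
11. November
12. December <--
December is month number 12

12


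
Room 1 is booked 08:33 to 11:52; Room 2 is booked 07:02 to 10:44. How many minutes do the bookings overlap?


Interval A: [513, 712] minutes from midnight
Interval B: [422, 644] minutes from midnight
Overlap start = max(513, 422) = 513
Overlap end = min(712, 644) = 644
Overlap = 644 - 513 = 131 minutes

131


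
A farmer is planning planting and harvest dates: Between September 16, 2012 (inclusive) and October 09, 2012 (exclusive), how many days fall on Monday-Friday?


Start: 2012-09-16 (Sunday)
End (exclusive): 2012-10-09 (Tuesday)
Total calendar days: 23
Full weeks: 23 // 7 = 3 -> 15 weekdays
Remaining 2 days starting on Sunday:
  Sun(-), Mon(w) -> 1 weekdays
Total business days: 15 + 1 = 16

16


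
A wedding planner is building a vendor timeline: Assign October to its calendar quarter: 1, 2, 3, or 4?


Month: October (month 10)
Q1: January-March (months 1-3)
Q2: April-June (months 4-6)
Q3: July-September (months 7-9)
Q4: October-December (months 10-12)
Month 10 falls in Q4

4


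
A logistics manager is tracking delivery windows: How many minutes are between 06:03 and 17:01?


Start time: 06:03 = 363 minutes from midnight
End time: 17:01 = 1021 minutes from midnight
Difference: 1021 - 363 = 658 minutes
That is 10 hours and 58 minutes

658


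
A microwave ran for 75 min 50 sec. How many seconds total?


Minutes: 75
Extra seconds: 50
Seconds per minute: 60
Minutes to seconds: 75 x 60 = 4500
Total: 4500 + 50 = 4550

4550


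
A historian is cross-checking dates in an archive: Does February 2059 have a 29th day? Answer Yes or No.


Year: 2059
Divisible by 4? 2059 / 4 = 514.75 -> No
Not divisible by 4, so NOT a leap year

No


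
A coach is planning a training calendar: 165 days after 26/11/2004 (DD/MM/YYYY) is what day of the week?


Start: 2004-11-26 (Friday)
Step 1 - find target date: add 165 days
  2004-11-26 + 165 days = 2005-05-10
Step 2 - day of week:
  165 mod 7 = 4
  Friday + 4 days -> Tuesday
Result: Tuesday (2005-05-10)

Tuesday


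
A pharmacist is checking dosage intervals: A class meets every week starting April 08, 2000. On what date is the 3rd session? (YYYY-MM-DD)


First occurrence: 2000-04-08 (occurrence 1)
Each occurrence is 7 days after the previous.
Occurrence 3 is 2 weeks after the first.
2 weeks = 14 days
2000-04-08 + 14 days = 2000-04-22

2000-04-22


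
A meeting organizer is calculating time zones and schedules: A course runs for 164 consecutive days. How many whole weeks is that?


Total days: 164
Days per week: 7
Division: 164 / 7 = 23 remainder 3
Complete weeks: 23
Remaining days: 3

23


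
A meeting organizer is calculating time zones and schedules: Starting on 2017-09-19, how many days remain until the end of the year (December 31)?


Start: September 19, 2017
End: December 31, 2017
Days left in September: 11
October: 31
November: 30
December: 31
Sum of remaining months: 92
Total: 11 + 92 = 103

103


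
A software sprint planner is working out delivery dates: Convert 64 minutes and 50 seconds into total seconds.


Minutes: 64
Seconds: 50
Convert minutes to seconds: 64 x 60 = 3840
Add remaining seconds: 3840 + 50 = 3890

3890


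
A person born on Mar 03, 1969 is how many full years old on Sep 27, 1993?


Birth: 1969-03-03
Reference: 1993-09-27
Year difference: 1993 - 1969 = 24
Has birthday (03-03) occurred by 09-27? Yes
Age in full years: 24

24


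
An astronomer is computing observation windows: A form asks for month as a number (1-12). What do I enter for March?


Calendar month order:
2. February
3. March <--
4. April
March is month number 3

3


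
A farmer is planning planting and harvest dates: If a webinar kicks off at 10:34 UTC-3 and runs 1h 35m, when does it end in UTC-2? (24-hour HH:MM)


Start: 10:34 in UTC-3
Step 1 - add duration:
  minutes: 34 + 35 = 69 (carry 1h)
  hours: 10 + 1 + 1 = 12
  end in UTC-3: 12:09
Step 2 - convert UTC-3 -> UTC-2:
  offset difference: -2 - (-3) = 1 hours
  12 + (1) = 13 -> mod 24 = 13
Result: 13:09 in UTC-2

13:09


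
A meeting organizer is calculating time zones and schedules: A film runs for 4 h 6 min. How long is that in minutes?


Hours: 4
Minutes: 6
Convert hours to minutes: 4 x 60 = 240
Add remaining minutes: 240 + 6 = 246

246


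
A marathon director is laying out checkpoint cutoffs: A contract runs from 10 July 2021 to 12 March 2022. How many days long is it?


Start date: 2021-07-10
End date: 2022-03-12
Jul 2021: +22 days
Aug 2021: +31 days
Sep 2021: +30 days
... (6 more months)
Total: 245 days

245


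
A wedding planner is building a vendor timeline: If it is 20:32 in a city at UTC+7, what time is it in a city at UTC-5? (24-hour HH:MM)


Local time: 20:32 at UTC+7 (offset 7h)
Target zone: UTC-5 (offset -5h)
Difference: -5 - (7) = -12 hours
Calculation: 20 + (-12) = 8
Result: 08:32

08:32


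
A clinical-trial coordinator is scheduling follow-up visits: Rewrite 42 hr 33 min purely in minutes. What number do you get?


Hours: 42
Extra minutes: 33
Minutes per hour: 60
Hours to minutes: 42 x 60 = 2520
Total: 2520 + 33 = 2553

2553


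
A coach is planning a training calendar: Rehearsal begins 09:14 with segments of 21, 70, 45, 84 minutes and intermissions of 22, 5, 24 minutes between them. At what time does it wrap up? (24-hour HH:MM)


Start: 09:14 = 554 min from midnight
  after task 1 (21 min): 09:35
  after break (22 min): 09:57
  after task 2 (70 min): 11:07
  after break (5 min): 11:12
  after task 3 (45 min): 11:57
  after break (24 min): 12:21
  after task 4 (84 min): 13:45
Total elapsed: 271 minutes
End time: 13:45

13:45


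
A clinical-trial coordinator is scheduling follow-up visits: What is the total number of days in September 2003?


Month: September
Year: 2003
September is a 30-day month
Total: 30 days

30


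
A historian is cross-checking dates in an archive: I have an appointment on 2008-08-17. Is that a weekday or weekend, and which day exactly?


Date: 2008-08-17
January 1, 2008 is a Tuesday
Day of year: 230
Offset from Jan 1: 229 days
229 mod 7 = 5
Result: Sunday

Sunday


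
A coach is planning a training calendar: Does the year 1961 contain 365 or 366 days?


Year: 1961
Check leap year rules:
Divisible by 4? No
1961 is not a leap year
Days: 365

365


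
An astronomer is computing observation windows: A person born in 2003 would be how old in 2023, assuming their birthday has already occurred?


Birth year: 2003
Current year: 2023
Age = current year - birth year
Age = 2023 - 2003 = 20

20


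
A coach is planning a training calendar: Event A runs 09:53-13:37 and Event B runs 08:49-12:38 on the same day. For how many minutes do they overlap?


Interval A: [593, 817] minutes from midnight
Interval B: [529, 758] minutes from midnight
Overlap start = max(593, 529) = 593
Overlap end = min(817, 758) = 758
Overlap = 758 - 593 = 165 minutes

165


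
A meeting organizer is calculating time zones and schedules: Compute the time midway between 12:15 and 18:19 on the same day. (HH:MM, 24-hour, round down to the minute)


Start time: 12:15 = 735 minutes from midnight
End time: 18:19 = 1099 minutes from midnight
Sum: 735 + 1099 = 1834
Midpoint: 1834 / 2 = 917 minutes
Convert: 917 / 60 = 15 hours, 17 minutes
Result: 15:17

15:17


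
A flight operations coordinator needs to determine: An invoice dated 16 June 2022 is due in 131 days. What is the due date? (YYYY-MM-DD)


Start: 2022-06-16
Adding 131 days
Days remaining in June: 14
After June: 117 days still to add
July 2022: 31 days, 86 remaining
August 2022: 31 days, 55 remaining
September 2022: 30 days, 25 remaining
October 2022 has 31 days, need 25
Result: 2022-10-25

2022-10-25


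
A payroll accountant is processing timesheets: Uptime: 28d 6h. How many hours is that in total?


Days: 28
Extra hours: 6
Hours per day: 24
Days to hours: 28 x 24 = 672
Total: 672 + 6 = 678

678


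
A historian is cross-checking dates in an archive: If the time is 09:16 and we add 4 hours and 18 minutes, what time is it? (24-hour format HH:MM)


Start time: 09:16
Adding: 4 hours 18 minutes
Minutes: 16 + 18 = 34
Hours: 9 + 4 + 0 = 13
Result: 13:34

13:34


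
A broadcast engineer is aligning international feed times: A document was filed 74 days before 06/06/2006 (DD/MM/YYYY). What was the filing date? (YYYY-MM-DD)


Start: 2006-06-06
Subtracting 74 days
Days already passed in June: 6
After going back through June: 68 more days to subtract
May 2006: 31 days, 37 remaining
April 2006: 30 days, 7 remaining
March 2006 has 31 days, need 7
Result: 2006-03-24

2006-03-24


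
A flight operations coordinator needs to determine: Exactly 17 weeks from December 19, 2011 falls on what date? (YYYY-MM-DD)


Start: 2011-12-19
Weeks to add: 17
Convert to days: 17 x 7 = 119 days
Add 119 days to 2011-12-19
Result: 2012-04-16

2012-04-16


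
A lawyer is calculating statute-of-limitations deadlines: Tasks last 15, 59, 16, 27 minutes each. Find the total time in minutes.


Durations: 15, 59, 16, 27
Running sum: 15
+ 59 = 74
+ 16 = 90
+ 27 = 117
Total duration: 117 minutes
That is 1 hours and 57 minutes

117


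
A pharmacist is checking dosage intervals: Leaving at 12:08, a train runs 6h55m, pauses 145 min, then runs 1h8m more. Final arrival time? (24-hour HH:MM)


Depart: 12:08
Leg 1: +415 min -> 19:03
Layover: +145 min -> 21:28
Leg 2: +68 min -> 22:36
Total travel: 628 minutes = 10h 28m
Arrival: 22:36

22:36


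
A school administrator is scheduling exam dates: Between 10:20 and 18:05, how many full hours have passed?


Start: 10:20
End: 18:05
Hour difference: 18 - 10 = 8 hours
Minute difference: 5 - 20 = -15 minutes
Total minutes: 465
Complete hours: 465 / 60 = 7 (remainder 45)

7


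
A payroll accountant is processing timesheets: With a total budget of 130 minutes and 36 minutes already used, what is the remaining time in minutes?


Total budget: 130 minutes
Time used: 36 minutes
Remaining: 130 - 36 = 94 minutes
Percent used: 27.7%
Percent remaining: 72.3%

94


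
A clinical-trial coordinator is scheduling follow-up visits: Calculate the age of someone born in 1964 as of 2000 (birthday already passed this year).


Birth year: 1964
Current year: 2000
Age = current year - birth year
Age = 2000 - 1964 = 36

36


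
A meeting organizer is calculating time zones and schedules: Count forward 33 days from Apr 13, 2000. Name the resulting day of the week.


Start: 2000-04-13 (Thursday)
Step 1 - find target date: add 33 days
  2000-04-13 + 33 days = 2000-05-16
Step 2 - day of week:
  33 mod 7 = 5
  Thursday + 5 days -> Tuesday
Result: Tuesday (2000-05-16)

Tuesday


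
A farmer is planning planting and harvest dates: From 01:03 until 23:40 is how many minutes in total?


Start time: 01:03 = 63 minutes from midnight
End time: 23:40 = 1420 minutes from midnight
Difference: 1420 - 63 = 1357 minutes
That is 22 hours and 37 minutes

1357


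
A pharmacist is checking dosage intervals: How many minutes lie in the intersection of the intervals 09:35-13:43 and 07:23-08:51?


Interval A: [575, 823] minutes from midnight
Interval B: [443, 531] minutes from midnight
Overlap start = max(575, 443) = 575
Overlap end = min(823, 531) = 531
End <= start, so the intervals do not overlap: 0 minutes

0


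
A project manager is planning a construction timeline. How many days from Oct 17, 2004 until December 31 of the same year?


Start: October 17, 2004
End: December 31, 2004
Days left in October: 14
November: 30
December: 31
Sum of remaining months: 61
Total: 14 + 61 = 75

75


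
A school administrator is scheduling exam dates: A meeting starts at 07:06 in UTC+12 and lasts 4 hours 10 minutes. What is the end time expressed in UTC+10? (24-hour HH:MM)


Start: 07:06 in UTC+12
Step 1 - add duration:
  minutes: 6 + 10 = 16
  hours: 7 + 4 + 0 = 11
  end in UTC+12: 11:16
Step 2 - convert UTC+12 -> UTC+10:
  offset difference: 10 - (12) = -2 hours
  11 + (-2) = 9 -> mod 24 = 9
Result: 09:16 in UTC+10

09:16


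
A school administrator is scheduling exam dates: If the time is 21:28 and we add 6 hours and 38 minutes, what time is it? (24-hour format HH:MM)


Start time: 21:28
Adding: 6 hours 38 minutes
Minutes: 28 + 38 = 66
Minute overflow: 66 >= 60, so carry 1 hour, minutes = 6
Hours: 21 + 6 + 1 = 28
Hour wraparound: 28 mod 24 = 4
Result: 04:06

04:06


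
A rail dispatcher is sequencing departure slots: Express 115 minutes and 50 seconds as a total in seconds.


Minutes: 115
Seconds: 50
Convert minutes to seconds: 115 x 60 = 6900
Add remaining seconds: 6900 + 50 = 6950

6950


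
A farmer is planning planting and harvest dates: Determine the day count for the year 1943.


Year: 1943
Check leap year rules:
Divisible by 4? No
1943 is not a leap year
Days: 365

365


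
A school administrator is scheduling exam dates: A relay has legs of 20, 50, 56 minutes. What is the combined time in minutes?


Durations: 20, 50, 56
Running sum: 20
+ 50 = 70
+ 56 = 126
Total duration: 126 minutes
That is 2 hours and 6 minutes

126


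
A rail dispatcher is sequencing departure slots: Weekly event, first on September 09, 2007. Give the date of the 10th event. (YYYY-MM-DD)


First occurrence: 2007-09-09 (occurrence 1)
Each occurrence is 7 days after the previous.
Occurrence 10 is 9 weeks after the first.
9 weeks = 63 days
2007-09-09 + 63 days = 2007-11-11

2007-11-11


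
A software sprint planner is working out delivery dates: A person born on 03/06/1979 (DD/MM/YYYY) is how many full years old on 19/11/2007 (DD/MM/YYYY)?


Birth: 1979-06-03
Reference: 2007-11-19
Year difference: 2007 - 1979 = 28
Has birthday (06-03) occurred by 11-19? Yes
Age in full years: 28

28


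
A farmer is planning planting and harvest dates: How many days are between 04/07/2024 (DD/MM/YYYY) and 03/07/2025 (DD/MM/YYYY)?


Start date: 2024-07-04
End date: 2025-07-03
Jul 2024: +28 days
Aug 2024: +31 days
Sep 2024: +30 days
... (10 more months)
Total: 364 days

364


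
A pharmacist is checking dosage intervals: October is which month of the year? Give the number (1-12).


Calendar month order:
9. September
10. October <--
11. November
October is month number 10

10


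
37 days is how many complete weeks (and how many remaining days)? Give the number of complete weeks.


Total days: 37
Days per week: 7
Division: 37 / 7 = 5 remainder 2
Complete weeks: 5
Remaining days: 2

5


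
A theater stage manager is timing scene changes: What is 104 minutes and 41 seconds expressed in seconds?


Minutes: 104
Extra seconds: 41
Seconds per minute: 60
Minutes to seconds: 104 x 60 = 6240
Total: 6240 + 41 = 6281

6281


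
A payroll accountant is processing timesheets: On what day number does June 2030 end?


Month: June
Year: 2030
June is a 30-day month
Total: 30 days

30


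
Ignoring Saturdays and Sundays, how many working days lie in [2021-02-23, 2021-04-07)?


Start: 2021-02-23 (Tuesday)
End (exclusive): 2021-04-07 (Wednesday)
Total calendar days: 43
Full weeks: 43 // 7 = 6 -> 30 weekdays
Remaining 1 days starting on Tuesday:
  Tue(w) -> 1 weekdays
Total business days: 30 + 1 = 31

31


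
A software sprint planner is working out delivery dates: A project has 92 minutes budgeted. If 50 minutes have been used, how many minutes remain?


Total budget: 92 minutes
Time used: 50 minutes
Remaining: 92 - 50 = 42 minutes
Percent used: 54.3%
Percent remaining: 45.7%

42


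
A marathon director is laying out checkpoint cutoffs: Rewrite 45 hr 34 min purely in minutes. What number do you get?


Hours: 45
Extra minutes: 34
Minutes per hour: 60
Hours to minutes: 45 x 60 = 2700
Total: 2700 + 34 = 2734

2734


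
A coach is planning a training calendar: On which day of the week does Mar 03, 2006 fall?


Date: 2006-03-03
January 1, 2006 is a Sunday
Day of year: 62
Offset from Jan 1: 61 days
61 mod 7 = 5
Result: Friday

Friday


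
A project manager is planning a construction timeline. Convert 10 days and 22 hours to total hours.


Days: 10
Extra hours: 22
Hours per day: 24
Days to hours: 10 x 24 = 240
Total: 240 + 22 = 262

262


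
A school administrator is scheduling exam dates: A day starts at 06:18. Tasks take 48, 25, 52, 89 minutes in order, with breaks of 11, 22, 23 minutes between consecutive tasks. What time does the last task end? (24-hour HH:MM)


Start: 06:18 = 378 min from midnight
  after task 1 (48 min): 07:06
  after break (11 min): 07:17
  after task 2 (25 min): 07:42
  after break (22 min): 08:04
  after task 3 (52 min): 08:56
  after break (23 min): 09:19
  after task 4 (89 min): 10:48
Total elapsed: 270 minutes
End time: 10:48

10:48


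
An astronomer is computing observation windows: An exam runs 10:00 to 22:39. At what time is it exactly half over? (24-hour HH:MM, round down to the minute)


Start time: 10:00 = 600 minutes from midnight
End time: 22:39 = 1359 minutes from midnight
Sum: 600 + 1359 = 1959
Midpoint: 1959 / 2 = 979 minutes
Convert: 979 / 60 = 16 hours, 19 minutes
Result: 16:19

16:19


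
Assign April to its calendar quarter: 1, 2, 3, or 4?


Month: April (month 4)
Q1: January-March (months 1-3)
Q2: April-June (months 4-6)
Q3: July-September (months 7-9)
Q4: October-December (months 10-12)
Month 4 falls in Q2

2


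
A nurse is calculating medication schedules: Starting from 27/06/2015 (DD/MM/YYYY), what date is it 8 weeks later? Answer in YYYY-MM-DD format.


Start: 2015-06-27
Weeks to add: 8
Convert to days: 8 x 7 = 56 days
Add 56 days to 2015-06-27
Result: 2015-08-22

2015-08-22


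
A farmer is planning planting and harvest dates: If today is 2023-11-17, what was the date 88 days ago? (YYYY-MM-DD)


Start: 2023-11-17
Subtracting 88 days
Days already passed in November: 17
After going back through November: 71 more days to subtract
October 2023: 31 days, 40 remaining
September 2023: 30 days, 10 remaining
August 2023 has 31 days, need 10
Result: 2023-08-21

2023-08-21


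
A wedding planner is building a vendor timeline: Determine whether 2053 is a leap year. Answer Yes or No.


Year: 2053
Divisible by 4? 2053 / 4 = 513.25 -> No
Not divisible by 4, so NOT a leap year

No


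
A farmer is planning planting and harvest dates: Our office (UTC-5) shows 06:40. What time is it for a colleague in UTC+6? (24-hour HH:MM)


Local time: 06:40 at UTC-5 (offset -5h)
Target zone: UTC+6 (offset 6h)
Difference: 6 - (-5) = 11 hours
Calculation: 6 + (11) = 17
Result: 17:40

17:40


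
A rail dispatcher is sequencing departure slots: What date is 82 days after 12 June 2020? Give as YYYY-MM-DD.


Start: 2020-06-12
Adding 82 days
Days remaining in June: 18
After June: 64 days still to add
July 2020: 31 days, 33 remaining
August 2020: 31 days, 2 remaining
September 2020 has 30 days, need 2
Result: 2020-09-02

2020-09-02


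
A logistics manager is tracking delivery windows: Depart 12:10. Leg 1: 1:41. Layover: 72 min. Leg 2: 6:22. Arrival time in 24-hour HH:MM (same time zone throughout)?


Depart: 12:10
Leg 1: +101 min -> 13:51
Layover: +72 min -> 15:03
Leg 2: +382 min -> 21:25
Total travel: 555 minutes = 9h 15m
Arrival: 21:25

21:25


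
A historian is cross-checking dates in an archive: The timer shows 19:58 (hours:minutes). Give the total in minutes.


Hours: 19
Minutes: 58
Convert hours to minutes: 19 x 60 = 1140
Add remaining minutes: 1140 + 58 = 1198

1198


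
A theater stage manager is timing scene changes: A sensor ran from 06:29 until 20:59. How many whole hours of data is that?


Start: 06:29
End: 20:59
Hour difference: 20 - 6 = 14 hours
Minute difference: 59 - 29 = 30 minutes
Total minutes: 870
Complete hours: 870 / 60 = 14 (remainder 30)

14


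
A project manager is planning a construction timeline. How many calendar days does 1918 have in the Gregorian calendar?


Year: 1918
Check leap year rules:
Divisible by 4? No
1918 is not a leap year
Days: 365

365


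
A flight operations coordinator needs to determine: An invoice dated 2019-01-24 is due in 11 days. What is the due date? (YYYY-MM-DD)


Start: 2019-01-24
Adding 11 days
Days remaining in January: 7
After January: 4 days still to add
February 2019 has 28 days, need 4
Result: 2019-02-04

2019-02-04


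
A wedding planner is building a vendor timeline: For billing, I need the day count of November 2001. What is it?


Month: November
Year: 2001
November is a 30-day month
Total: 30 days

30


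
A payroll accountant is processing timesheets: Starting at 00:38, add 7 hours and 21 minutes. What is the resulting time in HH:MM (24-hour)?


Start time: 00:38
Adding: 7 hours 21 minutes
Minutes: 38 + 21 = 59
Hours: 0 + 7 + 0 = 7
Result: 07:59

07:59


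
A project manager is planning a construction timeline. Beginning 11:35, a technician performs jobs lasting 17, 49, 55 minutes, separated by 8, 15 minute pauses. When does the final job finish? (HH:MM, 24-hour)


Start: 11:35 = 695 min from midnight
  after task 1 (17 min): 11:52
  after break (8 min): 12:00
  after task 2 (49 min): 12:49
  after break (15 min): 13:04
  after task 3 (55 min): 13:59
Total elapsed: 144 minutes
End time: 13:59

13:59


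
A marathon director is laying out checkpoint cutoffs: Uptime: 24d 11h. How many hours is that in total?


Days: 24
Extra hours: 11
Hours per day: 24
Days to hours: 24 x 24 = 576
Total: 576 + 11 = 587

587


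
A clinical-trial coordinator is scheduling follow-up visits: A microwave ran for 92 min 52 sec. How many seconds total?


Minutes: 92
Extra seconds: 52
Seconds per minute: 60
Minutes to seconds: 92 x 60 = 5520
Total: 5520 + 52 = 5572

5572


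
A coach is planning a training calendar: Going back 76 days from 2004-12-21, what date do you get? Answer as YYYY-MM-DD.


Start: 2004-12-21
Subtracting 76 days
Days already passed in December: 21
After going back through December: 55 more days to subtract
November 2004: 30 days, 25 remaining
October 2004 has 31 days, need 25
Result: 2004-10-06

2004-10-06


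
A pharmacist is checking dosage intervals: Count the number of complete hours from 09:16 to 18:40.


Start: 09:16
End: 18:40
Hour difference: 18 - 9 = 9 hours
Minute difference: 40 - 16 = 24 minutes
Total minutes: 564
Complete hours: 564 / 60 = 9 (remainder 24)

9


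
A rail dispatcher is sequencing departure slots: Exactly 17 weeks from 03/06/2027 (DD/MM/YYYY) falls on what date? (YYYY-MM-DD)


Start: 2027-06-03
Weeks to add: 17
Convert to days: 17 x 7 = 119 days
Add 119 days to 2027-06-03
Result: 2027-09-30

2027-09-30


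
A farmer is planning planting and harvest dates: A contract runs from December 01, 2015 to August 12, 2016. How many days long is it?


Start date: 2015-12-01
End date: 2016-08-12
Dec 2015: +31 days
Jan 2016: +31 days
Feb 2016: +29 days
... (6 more months)
Total: 255 days

255


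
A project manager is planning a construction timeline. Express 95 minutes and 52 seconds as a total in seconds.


Minutes: 95
Seconds: 52
Convert minutes to seconds: 95 x 60 = 5700
Add remaining seconds: 5700 + 52 = 5752

5752


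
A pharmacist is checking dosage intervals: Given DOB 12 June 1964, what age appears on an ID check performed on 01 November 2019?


Birth: 1964-06-12
Reference: 2019-11-01
Year difference: 2019 - 1964 = 55
Has birthday (06-12) occurred by 11-01? Yes
Age in full years: 55

55
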